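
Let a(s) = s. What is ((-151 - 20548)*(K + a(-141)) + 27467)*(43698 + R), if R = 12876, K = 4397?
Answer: -4982329443798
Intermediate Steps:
((-151 - 20548)*(K + a(-141)) + 27467)*(43698 + R) = ((-151 - 20548)*(4397 - 141) + 27467)*(43698 + 12876) = (-20699*4256 + 27467)*56574 = (-88094944 + 27467)*56574 = -88067477*56574 = -4982329443798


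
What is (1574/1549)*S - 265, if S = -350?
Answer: -961385/1549 ≈ -620.65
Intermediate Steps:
(1574/1549)*S - 265 = (1574/1549)*(-350) - 265 = -550900/1549 - 265 = -961385/1549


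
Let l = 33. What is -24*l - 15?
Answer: -807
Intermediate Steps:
-24*l - 15 = -24*33 - 15 = -792 - 15 = -807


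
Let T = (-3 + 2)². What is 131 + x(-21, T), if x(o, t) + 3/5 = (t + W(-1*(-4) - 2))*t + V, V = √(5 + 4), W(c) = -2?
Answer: 662/5 ≈ 132.40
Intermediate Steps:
V = 3 (V = √9 = 3)
T = 1 (T = (-1)² = 1)
x(o, t) = 12/5 + t*(-2 + t) (x(o, t) = -⅗ + ((t - 2)*t + 3) = -⅗ + ((-2 + t)*t + 3) = -⅗ + (t*(-2 + t) + 3) = -⅗ + (3 + t*(-2 + t)) = 12/5 + t*(-2 + t))
131 + x(-21, T) = 131 + (12/5 + 1² - 2*1) = 131 + (12/5 + 1 - 2) = 131 + 7/5 = 662/5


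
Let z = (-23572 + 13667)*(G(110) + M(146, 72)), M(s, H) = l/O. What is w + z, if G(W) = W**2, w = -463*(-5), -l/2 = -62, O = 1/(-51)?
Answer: -57208965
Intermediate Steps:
O = -1/51 ≈ -0.019608
l = 124 (l = -2*(-62) = 124)
w = 2315
M(s, H) = -6324 (M(s, H) = 124/(-1/51) = 124*(-51) = -6324)
z = -57211280 (z = (-23572 + 13667)*(110**2 - 6324) = -9905*(12100 - 6324) = -9905*5776 = -57211280)
w + z = 2315 - 57211280 = -57208965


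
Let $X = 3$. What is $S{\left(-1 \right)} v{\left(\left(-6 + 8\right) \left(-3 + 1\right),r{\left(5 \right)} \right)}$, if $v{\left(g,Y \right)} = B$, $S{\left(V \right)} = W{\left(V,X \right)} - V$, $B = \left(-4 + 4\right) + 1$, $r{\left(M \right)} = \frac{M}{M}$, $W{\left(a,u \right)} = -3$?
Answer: $-2$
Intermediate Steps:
$r{\left(M \right)} = 1$
$B = 1$ ($B = 0 + 1 = 1$)
$S{\left(V \right)} = -3 - V$
$v{\left(g,Y \right)} = 1$
$S{\left(-1 \right)} v{\left(\left(-6 + 8\right) \left(-3 + 1\right),r{\left(5 \right)} \right)} = \left(-3 - -1\right) 1 = \left(-3 + 1\right) 1 = \left(-2\right) 1 = -2$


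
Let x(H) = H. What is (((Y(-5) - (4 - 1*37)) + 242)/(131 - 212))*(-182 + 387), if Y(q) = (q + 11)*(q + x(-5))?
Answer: -44075/81 ≈ -544.14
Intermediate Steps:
Y(q) = (-5 + q)*(11 + q) (Y(q) = (q + 11)*(q - 5) = (11 + q)*(-5 + q) = (-5 + q)*(11 + q))
(((Y(-5) - (4 - 1*37)) + 242)/(131 - 212))*(-182 + 387) = ((((-55 + (-5)² + 6*(-5)) - (4 - 1*37)) + 242)/(131 - 212))*(-182 + 387) = ((((-55 + 25 - 30) - (4 - 37)) + 242)/(-81))*205 = (((-60 - 1*(-33)) + 242)*(-1/81))*205 = (((-60 + 33) + 242)*(-1/81))*205 = ((-27 + 242)*(-1/81))*205 = (215*(-1/81))*205 = -215/81*205 = -44075/81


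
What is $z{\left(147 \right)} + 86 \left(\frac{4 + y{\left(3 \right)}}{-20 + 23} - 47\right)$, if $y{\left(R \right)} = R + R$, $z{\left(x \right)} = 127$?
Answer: $- \frac{10885}{3} \approx -3628.3$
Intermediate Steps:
$y{\left(R \right)} = 2 R$
$z{\left(147 \right)} + 86 \left(\frac{4 + y{\left(3 \right)}}{-20 + 23} - 47\right) = 127 + 86 \left(\frac{4 + 2 \cdot 3}{-20 + 23} - 47\right) = 127 + 86 \left(\frac{4 + 6}{3} - 47\right) = 127 + 86 \left(10 \cdot \frac{1}{3} - 47\right) = 127 + 86 \left(\frac{10}{3} - 47\right) = 127 + 86 \left(- \frac{131}{3}\right) = 127 - \frac{11266}{3} = - \frac{10885}{3}$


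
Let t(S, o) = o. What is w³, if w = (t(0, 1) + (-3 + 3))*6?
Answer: 216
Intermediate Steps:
w = 6 (w = (1 + (-3 + 3))*6 = (1 + 0)*6 = 1*6 = 6)
w³ = 6³ = 216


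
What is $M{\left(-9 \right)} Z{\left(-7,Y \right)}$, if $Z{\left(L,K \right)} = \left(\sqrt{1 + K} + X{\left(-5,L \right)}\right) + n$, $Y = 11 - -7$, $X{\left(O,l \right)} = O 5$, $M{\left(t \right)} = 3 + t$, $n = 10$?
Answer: $90 - 6 \sqrt{19} \approx 63.847$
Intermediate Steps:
$X{\left(O,l \right)} = 5 O$
$Y = 18$ ($Y = 11 + 7 = 18$)
$Z{\left(L,K \right)} = -15 + \sqrt{1 + K}$ ($Z{\left(L,K \right)} = \left(\sqrt{1 + K} + 5 \left(-5\right)\right) + 10 = \left(\sqrt{1 + K} - 25\right) + 10 = \left(-25 + \sqrt{1 + K}\right) + 10 = -15 + \sqrt{1 + K}$)
$M{\left(-9 \right)} Z{\left(-7,Y \right)} = \left(3 - 9\right) \left(-15 + \sqrt{1 + 18}\right) = - 6 \left(-15 + \sqrt{19}\right) = 90 - 6 \sqrt{19}$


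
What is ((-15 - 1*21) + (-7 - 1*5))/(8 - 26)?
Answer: 8/3 ≈ 2.6667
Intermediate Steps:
((-15 - 1*21) + (-7 - 1*5))/(8 - 26) = ((-15 - 21) + (-7 - 5))/(-18) = (-36 - 12)*(-1/18) = -48*(-1/18) = 8/3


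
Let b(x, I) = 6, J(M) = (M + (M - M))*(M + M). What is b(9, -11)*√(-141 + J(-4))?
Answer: 6*I*√109 ≈ 62.642*I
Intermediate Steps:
J(M) = 2*M² (J(M) = (M + 0)*(2*M) = M*(2*M) = 2*M²)
b(9, -11)*√(-141 + J(-4)) = 6*√(-141 + 2*(-4)²) = 6*√(-141 + 2*16) = 6*√(-141 + 32) = 6*√(-109) = 6*(I*√109) = 6*I*√109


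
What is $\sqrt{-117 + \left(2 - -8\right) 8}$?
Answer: $i \sqrt{37} \approx 6.0828 i$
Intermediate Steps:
$\sqrt{-117 + \left(2 - -8\right) 8} = \sqrt{-117 + \left(2 + 8\right) 8} = \sqrt{-117 + 10 \cdot 8} = \sqrt{-117 + 80} = \sqrt{-37} = i \sqrt{37}$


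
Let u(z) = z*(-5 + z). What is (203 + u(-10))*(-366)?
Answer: -129198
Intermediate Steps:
(203 + u(-10))*(-366) = (203 - 10*(-5 - 10))*(-366) = (203 - 10*(-15))*(-366) = (203 + 150)*(-366) = 353*(-366) = -129198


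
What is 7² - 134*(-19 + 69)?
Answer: -6651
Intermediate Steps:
7² - 134*(-19 + 69) = 49 - 134*50 = 49 - 6700 = -6651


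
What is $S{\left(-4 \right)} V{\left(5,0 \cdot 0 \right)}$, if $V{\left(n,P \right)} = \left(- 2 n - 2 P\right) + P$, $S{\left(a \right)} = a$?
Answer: $40$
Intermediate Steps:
$V{\left(n,P \right)} = - P - 2 n$ ($V{\left(n,P \right)} = \left(- 2 P - 2 n\right) + P = - P - 2 n$)
$S{\left(-4 \right)} V{\left(5,0 \cdot 0 \right)} = - 4 \left(- 0 \cdot 0 - 10\right) = - 4 \left(\left(-1\right) 0 - 10\right) = - 4 \left(0 - 10\right) = \left(-4\right) \left(-10\right) = 40$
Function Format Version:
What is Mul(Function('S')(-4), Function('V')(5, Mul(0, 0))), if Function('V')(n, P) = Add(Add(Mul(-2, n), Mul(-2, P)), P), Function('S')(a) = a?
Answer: 40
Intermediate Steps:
Function('V')(n, P) = Add(Mul(-1, P), Mul(-2, n)) (Function('V')(n, P) = Add(Add(Mul(-2, P), Mul(-2, n)), P) = Add(Mul(-1, P), Mul(-2, n)))
Mul(Function('S')(-4), Function('V')(5, Mul(0, 0))) = Mul(-4, Add(Mul(-1, Mul(0, 0)), Mul(-2, 5))) = Mul(-4, Add(Mul(-1, 0), -10)) = Mul(-4, Add(0, -10)) = Mul(-4, -10) = 40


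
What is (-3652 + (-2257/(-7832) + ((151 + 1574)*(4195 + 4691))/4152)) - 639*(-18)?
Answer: 15638789611/1354936 ≈ 11542.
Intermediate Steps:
(-3652 + (-2257/(-7832) + ((151 + 1574)*(4195 + 4691))/4152)) - 639*(-18) = (-3652 + (-2257*(-1/7832) + (1725*8886)*(1/4152))) + 11502 = (-3652 + (2257/7832 + 15328350*(1/4152))) + 11502 = (-3652 + (2257/7832 + 2554725/692)) + 11502 = (-3652 + 5002542011/1354936) + 11502 = 54315739/1354936 + 11502 = 15638789611/1354936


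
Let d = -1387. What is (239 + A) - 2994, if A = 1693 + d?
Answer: -2449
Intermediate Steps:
A = 306 (A = 1693 - 1387 = 306)
(239 + A) - 2994 = (239 + 306) - 2994 = 545 - 2994 = -2449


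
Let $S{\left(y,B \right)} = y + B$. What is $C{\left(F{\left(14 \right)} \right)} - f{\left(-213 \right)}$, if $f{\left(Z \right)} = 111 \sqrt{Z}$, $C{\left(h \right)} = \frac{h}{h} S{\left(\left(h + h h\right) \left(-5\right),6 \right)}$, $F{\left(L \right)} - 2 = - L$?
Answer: $-654 - 111 i \sqrt{213} \approx -654.0 - 1620.0 i$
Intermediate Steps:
$F{\left(L \right)} = 2 - L$
$S{\left(y,B \right)} = B + y$
$C{\left(h \right)} = 6 - 5 h - 5 h^{2}$ ($C{\left(h \right)} = \frac{h}{h} \left(6 + \left(h + h h\right) \left(-5\right)\right) = 1 \left(6 + \left(h + h^{2}\right) \left(-5\right)\right) = 1 \left(6 - \left(5 h + 5 h^{2}\right)\right) = 1 \left(6 - 5 h - 5 h^{2}\right) = 6 - 5 h - 5 h^{2}$)
$C{\left(F{\left(14 \right)} \right)} - f{\left(-213 \right)} = \left(6 - 5 \left(2 - 14\right) \left(1 + \left(2 - 14\right)\right)\right) - 111 \sqrt{-213} = \left(6 - 5 \left(2 - 14\right) \left(1 + \left(2 - 14\right)\right)\right) - 111 i \sqrt{213} = \left(6 - - 60 \left(1 - 12\right)\right) - 111 i \sqrt{213} = \left(6 - \left(-60\right) \left(-11\right)\right) - 111 i \sqrt{213} = \left(6 - 660\right) - 111 i \sqrt{213} = -654 - 111 i \sqrt{213}$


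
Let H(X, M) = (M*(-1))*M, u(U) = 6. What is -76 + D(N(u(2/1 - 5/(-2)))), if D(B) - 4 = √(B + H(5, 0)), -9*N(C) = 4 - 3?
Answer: -72 + I/3 ≈ -72.0 + 0.33333*I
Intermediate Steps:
H(X, M) = -M² (H(X, M) = (-M)*M = -M²)
N(C) = -⅑ (N(C) = -(4 - 3)/9 = -⅑*1 = -⅑)
D(B) = 4 + √B (D(B) = 4 + √(B - 1*0²) = 4 + √(B - 1*0) = 4 + √(B + 0) = 4 + √B)
-76 + D(N(u(2/1 - 5/(-2)))) = -76 + (4 + √(-⅑)) = -76 + (4 + I/3) = -72 + I/3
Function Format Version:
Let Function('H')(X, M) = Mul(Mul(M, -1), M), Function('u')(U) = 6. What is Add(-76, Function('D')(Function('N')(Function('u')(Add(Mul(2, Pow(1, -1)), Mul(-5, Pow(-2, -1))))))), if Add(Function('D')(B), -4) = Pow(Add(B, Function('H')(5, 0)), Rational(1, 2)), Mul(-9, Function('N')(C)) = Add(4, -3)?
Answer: Add(-72, Mul(Rational(1, 3), I)) ≈ Add(-72.000, Mul(0.33333, I))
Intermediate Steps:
Function('H')(X, M) = Mul(-1, Pow(M, 2)) (Function('H')(X, M) = Mul(Mul(-1, M), M) = Mul(-1, Pow(M, 2)))
Function('N')(C) = Rational(-1, 9) (Function('N')(C) = Mul(Rational(-1, 9), Add(4, -3)) = Mul(Rational(-1, 9), 1) = Rational(-1, 9))
Function('D')(B) = Add(4, Pow(B, Rational(1, 2))) (Function('D')(B) = Add(4, Pow(Add(B, Mul(-1, Pow(0, 2))), Rational(1, 2))) = Add(4, Pow(Add(B, Mul(-1, 0)), Rational(1, 2))) = Add(4, Pow(Add(B, 0), Rational(1, 2))) = Add(4, Pow(B, Rational(1, 2))))
Add(-76, Function('D')(Function('N')(Function('u')(Add(Mul(2, Pow(1, -1)), Mul(-5, Pow(-2, -1))))))) = Add(-76, Add(4, Pow(Rational(-1, 9), Rational(1, 2)))) = Add(-76, Add(4, Mul(Rational(1, 3), I))) = Add(-72, Mul(Rational(1, 3), I))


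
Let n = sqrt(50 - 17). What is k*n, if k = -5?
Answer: -5*sqrt(33) ≈ -28.723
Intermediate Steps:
n = sqrt(33) ≈ 5.7446
k*n = -5*sqrt(33)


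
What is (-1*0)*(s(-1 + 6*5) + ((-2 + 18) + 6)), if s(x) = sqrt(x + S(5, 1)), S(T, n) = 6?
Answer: 0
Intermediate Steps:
s(x) = sqrt(6 + x) (s(x) = sqrt(x + 6) = sqrt(6 + x))
(-1*0)*(s(-1 + 6*5) + ((-2 + 18) + 6)) = (-1*0)*(sqrt(6 + (-1 + 6*5)) + ((-2 + 18) + 6)) = 0*(sqrt(6 + (-1 + 30)) + (16 + 6)) = 0*(sqrt(6 + 29) + 22) = 0*(sqrt(35) + 22) = 0*(22 + sqrt(35)) = 0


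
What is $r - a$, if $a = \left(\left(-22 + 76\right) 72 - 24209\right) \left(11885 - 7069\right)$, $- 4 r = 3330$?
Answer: $\frac{195730207}{2} \approx 9.7865 \cdot 10^{7}$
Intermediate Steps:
$r = - \frac{1665}{2}$ ($r = \left(- \frac{1}{4}\right) 3330 = - \frac{1665}{2} \approx -832.5$)
$a = -97865936$ ($a = \left(54 \cdot 72 - 24209\right) 4816 = \left(3888 - 24209\right) 4816 = \left(-20321\right) 4816 = -97865936$)
$r - a = - \frac{1665}{2} - -97865936 = - \frac{1665}{2} + 97865936 = \frac{195730207}{2}$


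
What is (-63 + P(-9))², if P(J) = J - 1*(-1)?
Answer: 5041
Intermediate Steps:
P(J) = 1 + J (P(J) = J + 1 = 1 + J)
(-63 + P(-9))² = (-63 + (1 - 9))² = (-63 - 8)² = (-71)² = 5041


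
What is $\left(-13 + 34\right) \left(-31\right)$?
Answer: $-651$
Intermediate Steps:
$\left(-13 + 34\right) \left(-31\right) = 21 \left(-31\right) = -651$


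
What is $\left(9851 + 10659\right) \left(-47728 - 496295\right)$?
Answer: $-11157911730$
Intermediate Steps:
$\left(9851 + 10659\right) \left(-47728 - 496295\right) = 20510 \left(-544023\right) = -11157911730$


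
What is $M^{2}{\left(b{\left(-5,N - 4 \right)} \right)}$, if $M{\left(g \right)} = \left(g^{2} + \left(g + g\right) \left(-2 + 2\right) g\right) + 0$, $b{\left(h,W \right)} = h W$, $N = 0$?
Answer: $160000$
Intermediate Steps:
$b{\left(h,W \right)} = W h$
$M{\left(g \right)} = g^{2}$ ($M{\left(g \right)} = \left(g^{2} + 2 g 0 g\right) + 0 = \left(g^{2} + 0 g\right) + 0 = \left(g^{2} + 0\right) + 0 = g^{2} + 0 = g^{2}$)
$M^{2}{\left(b{\left(-5,N - 4 \right)} \right)} = \left(\left(\left(0 - 4\right) \left(-5\right)\right)^{2}\right)^{2} = \left(\left(\left(-4\right) \left(-5\right)\right)^{2}\right)^{2} = \left(20^{2}\right)^{2} = 400^{2} = 160000$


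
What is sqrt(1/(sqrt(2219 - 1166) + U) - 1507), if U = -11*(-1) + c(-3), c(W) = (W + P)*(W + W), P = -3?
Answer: sqrt(-70828 - 13563*sqrt(13))/sqrt(47 + 9*sqrt(13)) ≈ 38.82*I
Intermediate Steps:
c(W) = 2*W*(-3 + W) (c(W) = (W - 3)*(W + W) = (-3 + W)*(2*W) = 2*W*(-3 + W))
U = 47 (U = -11*(-1) + 2*(-3)*(-3 - 3) = 11 + 2*(-3)*(-6) = 11 + 36 = 47)
sqrt(1/(sqrt(2219 - 1166) + U) - 1507) = sqrt(1/(sqrt(2219 - 1166) + 47) - 1507) = sqrt(1/(sqrt(1053) + 47) - 1507) = sqrt(1/(9*sqrt(13) + 47) - 1507) = sqrt(1/(47 + 9*sqrt(13)) - 1507) = sqrt(-1507 + 1/(47 + 9*sqrt(13)))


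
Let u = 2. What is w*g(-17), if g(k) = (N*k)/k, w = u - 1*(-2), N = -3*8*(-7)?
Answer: 672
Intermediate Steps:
N = 168 (N = -24*(-7) = 168)
w = 4 (w = 2 - 1*(-2) = 2 + 2 = 4)
g(k) = 168 (g(k) = (168*k)/k = 168)
w*g(-17) = 4*168 = 672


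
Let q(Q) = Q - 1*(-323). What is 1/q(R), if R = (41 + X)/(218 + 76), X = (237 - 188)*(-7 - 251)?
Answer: 294/82361 ≈ 0.0035697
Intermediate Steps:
X = -12642 (X = 49*(-258) = -12642)
R = -12601/294 (R = (41 - 12642)/(218 + 76) = -12601/294 ≈ -42.861)
q(Q) = 323 + Q (q(Q) = Q + 323 = 323 + Q)
1/q(R) = 1/(323 - 12601/294) = 1/(82361/294) = 294/82361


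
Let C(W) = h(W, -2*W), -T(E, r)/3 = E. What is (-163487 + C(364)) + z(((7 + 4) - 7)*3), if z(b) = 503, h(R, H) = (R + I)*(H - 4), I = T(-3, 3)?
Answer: -436020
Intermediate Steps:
T(E, r) = -3*E
I = 9 (I = -3*(-3) = 9)
h(R, H) = (-4 + H)*(9 + R) (h(R, H) = (R + 9)*(H - 4) = (9 + R)*(-4 + H) = (-4 + H)*(9 + R))
C(W) = -36 - 22*W - 2*W² (C(W) = -36 - 4*W + 9*(-2*W) + (-2*W)*W = -36 - 4*W - 18*W - 2*W² = -36 - 22*W - 2*W²)
(-163487 + C(364)) + z(((7 + 4) - 7)*3) = (-163487 + (-36 - 22*364 - 2*364²)) + 503 = (-163487 + (-36 - 8008 - 2*132496)) + 503 = (-163487 + (-36 - 8008 - 264992)) + 503 = (-163487 - 273036) + 503 = -436523 + 503 = -436020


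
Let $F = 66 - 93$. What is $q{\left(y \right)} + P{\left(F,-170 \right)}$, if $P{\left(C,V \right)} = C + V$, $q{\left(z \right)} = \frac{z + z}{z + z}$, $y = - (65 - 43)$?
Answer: $-196$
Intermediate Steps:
$y = -22$ ($y = \left(-1\right) 22 = -22$)
$F = -27$
$q{\left(z \right)} = 1$ ($q{\left(z \right)} = \frac{2 z}{2 z} = 2 z \frac{1}{2 z} = 1$)
$q{\left(y \right)} + P{\left(F,-170 \right)} = 1 - 197 = -196$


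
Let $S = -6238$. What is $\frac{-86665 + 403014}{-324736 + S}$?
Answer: $- \frac{316349}{330974} \approx -0.95581$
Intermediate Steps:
$\frac{-86665 + 403014}{-324736 + S} = \frac{-86665 + 403014}{-324736 - 6238} = \frac{316349}{-330974} = 316349 \left(- \frac{1}{330974}\right) = - \frac{316349}{330974}$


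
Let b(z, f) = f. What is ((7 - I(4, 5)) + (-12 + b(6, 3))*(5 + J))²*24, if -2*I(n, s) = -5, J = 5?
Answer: 175446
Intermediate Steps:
I(n, s) = 5/2 (I(n, s) = -½*(-5) = 5/2)
((7 - I(4, 5)) + (-12 + b(6, 3))*(5 + J))²*24 = ((7 - 1*5/2) + (-12 + 3)*(5 + 5))²*24 = ((7 - 5/2) - 9*10)²*24 = (9/2 - 90)²*24 = (-171/2)²*24 = (29241/4)*24 = 175446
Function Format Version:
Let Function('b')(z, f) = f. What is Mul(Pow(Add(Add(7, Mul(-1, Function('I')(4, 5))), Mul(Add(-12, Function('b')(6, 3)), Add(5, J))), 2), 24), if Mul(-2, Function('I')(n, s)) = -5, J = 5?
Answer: 175446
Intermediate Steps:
Function('I')(n, s) = Rational(5, 2) (Function('I')(n, s) = Mul(Rational(-1, 2), -5) = Rational(5, 2))
Mul(Pow(Add(Add(7, Mul(-1, Function('I')(4, 5))), Mul(Add(-12, Function('b')(6, 3)), Add(5, J))), 2), 24) = Mul(Pow(Add(Add(7, Mul(-1, Rational(5, 2))), Mul(Add(-12, 3), Add(5, 5))), 2), 24) = Mul(Pow(Add(Add(7, Rational(-5, 2)), Mul(-9, 10)), 2), 24) = Mul(Pow(Add(Rational(9, 2), -90), 2), 24) = Mul(Pow(Rational(-171, 2), 2), 24) = Mul(Rational(29241, 4), 24) = 175446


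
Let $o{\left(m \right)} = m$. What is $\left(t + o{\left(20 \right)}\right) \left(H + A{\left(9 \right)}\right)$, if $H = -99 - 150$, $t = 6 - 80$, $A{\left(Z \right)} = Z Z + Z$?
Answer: $8586$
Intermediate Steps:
$A{\left(Z \right)} = Z + Z^{2}$ ($A{\left(Z \right)} = Z^{2} + Z = Z + Z^{2}$)
$t = -74$ ($t = 6 - 80 = -74$)
$H = -249$ ($H = -99 - 150 = -249$)
$\left(t + o{\left(20 \right)}\right) \left(H + A{\left(9 \right)}\right) = \left(-74 + 20\right) \left(-249 + 9 \left(1 + 9\right)\right) = - 54 \left(-249 + 9 \cdot 10\right) = - 54 \left(-249 + 90\right) = \left(-54\right) \left(-159\right) = 8586$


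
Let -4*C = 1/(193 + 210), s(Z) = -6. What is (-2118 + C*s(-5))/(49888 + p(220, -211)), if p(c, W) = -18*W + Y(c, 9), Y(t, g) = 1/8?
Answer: -2276140/57694689 ≈ -0.039451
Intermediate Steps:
Y(t, g) = 1/8 (Y(t, g) = 1*(1/8) = 1/8)
p(c, W) = 1/8 - 18*W (p(c, W) = -18*W + 1/8 = 1/8 - 18*W)
C = -1/1612 (C = -1/(4*(193 + 210)) = -1/4/403 = -1/4*1/403 = -1/1612 ≈ -0.00062035)
(-2118 + C*s(-5))/(49888 + p(220, -211)) = (-2118 - 1/1612*(-6))/(49888 + (1/8 - 18*(-211))) = (-2118 + 3/806)/(49888 + (1/8 + 3798)) = -1707105/(806*(49888 + 30385/8)) = -1707105/(806*429489/8) = -1707105/806*8/429489 = -2276140/57694689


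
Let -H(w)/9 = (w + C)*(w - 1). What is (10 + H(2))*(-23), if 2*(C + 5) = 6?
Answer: -230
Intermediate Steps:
C = -2 (C = -5 + (½)*6 = -5 + 3 = -2)
H(w) = -9*(-1 + w)*(-2 + w) (H(w) = -9*(w - 2)*(w - 1) = -9*(-2 + w)*(-1 + w) = -9*(-1 + w)*(-2 + w))
(10 + H(2))*(-23) = (10 + (-18 - 9*2² + 27*2))*(-23) = (10 + (-18 - 9*4 + 54))*(-23) = (10 + (-18 - 36 + 54))*(-23) = (10 + 0)*(-23) = 10*(-23) = -230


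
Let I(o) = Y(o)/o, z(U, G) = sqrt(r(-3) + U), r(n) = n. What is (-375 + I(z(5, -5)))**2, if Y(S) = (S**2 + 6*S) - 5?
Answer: 272331/2 + 1107*sqrt(2) ≈ 1.3773e+5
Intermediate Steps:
z(U, G) = sqrt(-3 + U)
Y(S) = -5 + S**2 + 6*S
I(o) = (-5 + o**2 + 6*o)/o
(-375 + I(z(5, -5)))**2 = (-375 + (6 + sqrt(-3 + 5) - 5/sqrt(-3 + 5)))**2 = (-375 + (6 + sqrt(2) - 5*sqrt(2)/2))**2 = (-375 + (6 - 3*sqrt(2)/2))**2 = (-369 - 3*sqrt(2)/2)**2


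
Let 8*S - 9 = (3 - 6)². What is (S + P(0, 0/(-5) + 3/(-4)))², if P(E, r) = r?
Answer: 9/4 ≈ 2.2500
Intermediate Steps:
S = 9/4 (S = 9/8 + (3 - 6)²/8 = 9/8 + (⅛)*(-3)² = 9/8 + (⅛)*9 = 9/8 + 9/8 = 9/4 ≈ 2.2500)
(S + P(0, 0/(-5) + 3/(-4)))² = (9/4 + (0/(-5) + 3/(-4)))² = (9/4 + (0*(-⅕) + 3*(-¼)))² = (9/4 + (0 - ¾))² = (9/4 - ¾)² = (3/2)² = 9/4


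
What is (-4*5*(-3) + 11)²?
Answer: 5041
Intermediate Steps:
(-4*5*(-3) + 11)² = (-20*(-3) + 11)² = (60 + 11)² = 71² = 5041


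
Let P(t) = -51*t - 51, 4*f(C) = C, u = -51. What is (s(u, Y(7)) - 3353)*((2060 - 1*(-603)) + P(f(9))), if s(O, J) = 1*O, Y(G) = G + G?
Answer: -8500639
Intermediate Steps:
f(C) = C/4
Y(G) = 2*G
P(t) = -51 - 51*t
s(O, J) = O
(s(u, Y(7)) - 3353)*((2060 - 1*(-603)) + P(f(9))) = (-51 - 3353)*((2060 - 1*(-603)) + (-51 - 51*9/4)) = -3404*((2060 + 603) + (-51 - 51*9/4)) = -3404*(2663 + (-51 - 459/4)) = -3404*(2663 - 663/4) = -3404*9989/4 = -8500639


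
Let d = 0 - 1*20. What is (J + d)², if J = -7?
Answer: 729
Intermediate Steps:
d = -20 (d = 0 - 20 = -20)
(J + d)² = (-7 - 20)² = (-27)² = 729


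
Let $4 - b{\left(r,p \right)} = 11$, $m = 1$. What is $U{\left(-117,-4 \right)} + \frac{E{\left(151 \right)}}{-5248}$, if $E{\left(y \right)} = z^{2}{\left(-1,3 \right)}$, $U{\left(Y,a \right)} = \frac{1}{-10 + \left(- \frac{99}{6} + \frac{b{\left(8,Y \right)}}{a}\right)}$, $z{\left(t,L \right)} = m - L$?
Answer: $- \frac{5347}{129888} \approx -0.041166$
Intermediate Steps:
$b{\left(r,p \right)} = -7$ ($b{\left(r,p \right)} = 4 - 11 = -7$)
$z{\left(t,L \right)} = 1 - L$
$U{\left(Y,a \right)} = \frac{1}{- \frac{53}{2} - \frac{7}{a}}$ ($U{\left(Y,a \right)} = \frac{1}{-10 - \left(\frac{33}{2} + \frac{7}{a}\right)} = \frac{1}{- \frac{53}{2} - \frac{7}{a}}$)
$E{\left(y \right)} = 4$ ($E{\left(y \right)} = \left(1 - 3\right)^{2} = \left(-2\right)^{2} = 4$)
$U{\left(-117,-4 \right)} + \frac{E{\left(151 \right)}}{-5248} = \left(-2\right) \left(-4\right) \frac{1}{14 + 53 \left(-4\right)} + \frac{4}{-5248} = \left(-2\right) \left(-4\right) \frac{1}{14 - 212} + 4 \left(- \frac{1}{5248}\right) = \left(-2\right) \left(-4\right) \frac{1}{-198} - \frac{1}{1312} = \left(-2\right) \left(-4\right) \left(- \frac{1}{198}\right) - \frac{1}{1312} = - \frac{4}{99} - \frac{1}{1312} = - \frac{5347}{129888}$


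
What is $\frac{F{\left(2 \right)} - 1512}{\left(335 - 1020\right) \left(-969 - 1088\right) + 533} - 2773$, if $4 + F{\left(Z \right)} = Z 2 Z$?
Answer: $- \frac{1954380651}{704789} \approx -2773.0$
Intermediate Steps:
$F{\left(Z \right)} = -4 + 2 Z^{2}$ ($F{\left(Z \right)} = -4 + Z 2 Z = -4 + 2 Z Z = -4 + 2 Z^{2}$)
$\frac{F{\left(2 \right)} - 1512}{\left(335 - 1020\right) \left(-969 - 1088\right) + 533} - 2773 = \frac{\left(-4 + 2 \cdot 2^{2}\right) - 1512}{\left(335 - 1020\right) \left(-969 - 1088\right) + 533} - 2773 = \frac{\left(-4 + 2 \cdot 4\right) - 1512}{\left(-685\right) \left(-2057\right) + 533} - 2773 = \frac{\left(-4 + 8\right) - 1512}{1409045 + 533} - 2773 = \frac{4 - 1512}{1409578} - 2773 = \left(-1508\right) \frac{1}{1409578} - 2773 = - \frac{754}{704789} - 2773 = - \frac{1954380651}{704789}$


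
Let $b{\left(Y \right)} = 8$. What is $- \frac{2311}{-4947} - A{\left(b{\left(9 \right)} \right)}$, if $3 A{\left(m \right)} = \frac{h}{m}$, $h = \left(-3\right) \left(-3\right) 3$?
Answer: $- \frac{26035}{39576} \approx -0.65785$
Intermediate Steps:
$h = 27$ ($h = 9 \cdot 3 = 27$)
$A{\left(m \right)} = \frac{9}{m}$ ($A{\left(m \right)} = \frac{27 \frac{1}{m}}{3} = \frac{9}{m}$)
$- \frac{2311}{-4947} - A{\left(b{\left(9 \right)} \right)} = - \frac{2311}{-4947} - \frac{9}{8} = \left(-2311\right) \left(- \frac{1}{4947}\right) - 9 \cdot \frac{1}{8} = \frac{2311}{4947} - \frac{9}{8} = - \frac{26035}{39576}$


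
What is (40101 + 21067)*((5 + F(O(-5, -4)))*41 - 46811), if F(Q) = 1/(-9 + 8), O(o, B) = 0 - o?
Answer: -2853303696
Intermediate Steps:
O(o, B) = -o
F(Q) = -1 (F(Q) = 1/(-1) = -1)
(40101 + 21067)*((5 + F(O(-5, -4)))*41 - 46811) = (40101 + 21067)*((5 - 1)*41 - 46811) = 61168*(4*41 - 46811) = 61168*(164 - 46811) = 61168*(-46647) = -2853303696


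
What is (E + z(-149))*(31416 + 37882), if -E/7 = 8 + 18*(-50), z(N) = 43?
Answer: 435676526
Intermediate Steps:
E = 6244 (E = -7*(8 + 18*(-50)) = -7*(8 - 900) = -7*(-892) = 6244)
(E + z(-149))*(31416 + 37882) = (6244 + 43)*(31416 + 37882) = 6287*69298 = 435676526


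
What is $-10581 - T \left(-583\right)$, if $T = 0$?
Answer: $-10581$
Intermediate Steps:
$-10581 - T \left(-583\right) = -10581 - 0 \left(-583\right) = -10581 - 0 = -10581 + 0 = -10581$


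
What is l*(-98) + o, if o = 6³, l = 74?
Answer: -7036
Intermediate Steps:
o = 216
l*(-98) + o = 74*(-98) + 216 = -7252 + 216 = -7036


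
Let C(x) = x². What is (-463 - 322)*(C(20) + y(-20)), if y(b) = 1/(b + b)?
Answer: -2511843/8 ≈ -3.1398e+5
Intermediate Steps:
y(b) = 1/(2*b)
(-463 - 322)*(C(20) + y(-20)) = (-463 - 322)*(20² + (½)/(-20)) = -785*(400 + (½)*(-1/20)) = -785*(400 - 1/40) = -785*15999/40 = -2511843/8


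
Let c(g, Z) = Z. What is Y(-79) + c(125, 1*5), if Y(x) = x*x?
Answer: 6246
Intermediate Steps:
Y(x) = x²
Y(-79) + c(125, 1*5) = (-79)² + 1*5 = 6241 + 5 = 6246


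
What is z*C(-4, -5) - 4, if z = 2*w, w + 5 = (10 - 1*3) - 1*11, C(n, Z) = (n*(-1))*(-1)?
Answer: 68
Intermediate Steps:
C(n, Z) = n (C(n, Z) = -n*(-1) = n)
w = -9 (w = -5 + ((10 - 1*3) - 1*11) = -5 + ((10 - 3) - 11) = -5 + (7 - 11) = -5 - 4 = -9)
z = -18 (z = 2*(-9) = -18)
z*C(-4, -5) - 4 = -18*(-4) - 4 = 72 - 4 = 68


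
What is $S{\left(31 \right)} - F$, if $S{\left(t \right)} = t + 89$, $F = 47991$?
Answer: $-47871$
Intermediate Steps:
$S{\left(t \right)} = 89 + t$
$S{\left(31 \right)} - F = \left(89 + 31\right) - 47991 = 120 - 47991 = -47871$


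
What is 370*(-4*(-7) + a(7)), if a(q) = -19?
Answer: 3330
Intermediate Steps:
370*(-4*(-7) + a(7)) = 370*(-4*(-7) - 19) = 370*(28 - 19) = 370*9 = 3330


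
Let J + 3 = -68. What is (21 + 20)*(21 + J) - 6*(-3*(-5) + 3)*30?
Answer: -5290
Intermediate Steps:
J = -71 (J = -3 - 68 = -71)
(21 + 20)*(21 + J) - 6*(-3*(-5) + 3)*30 = (21 + 20)*(21 - 71) - 6*(-3*(-5) + 3)*30 = 41*(-50) - 6*(15 + 3)*30 = -2050 - 6*18*30 = -2050 - 108*30 = -2050 - 3240 = -5290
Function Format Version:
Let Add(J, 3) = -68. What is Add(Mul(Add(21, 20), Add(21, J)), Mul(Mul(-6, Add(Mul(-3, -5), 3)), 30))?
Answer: -5290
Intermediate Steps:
J = -71 (J = Add(-3, -68) = -71)
Add(Mul(Add(21, 20), Add(21, J)), Mul(Mul(-6, Add(Mul(-3, -5), 3)), 30)) = Add(Mul(Add(21, 20), Add(21, -71)), Mul(Mul(-6, Add(Mul(-3, -5), 3)), 30)) = Add(Mul(41, -50), Mul(Mul(-6, Add(15, 3)), 30)) = Add(-2050, Mul(Mul(-6, 18), 30)) = Add(-2050, Mul(-108, 30)) = Add(-2050, -3240) = -5290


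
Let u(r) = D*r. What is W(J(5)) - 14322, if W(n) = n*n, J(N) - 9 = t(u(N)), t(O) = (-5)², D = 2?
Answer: -13166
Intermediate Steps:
u(r) = 2*r
t(O) = 25
J(N) = 34 (J(N) = 9 + 25 = 34)
W(n) = n²
W(J(5)) - 14322 = 34² - 14322 = 1156 - 14322 = -13166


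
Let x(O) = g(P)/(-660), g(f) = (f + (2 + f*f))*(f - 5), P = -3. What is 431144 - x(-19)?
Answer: 71138744/165 ≈ 4.3114e+5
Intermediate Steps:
g(f) = (-5 + f)*(2 + f + f²) (g(f) = (f + (2 + f²))*(-5 + f) = (2 + f + f²)*(-5 + f) = (-5 + f)*(2 + f + f²))
x(O) = 16/165 (x(O) = (-10 + (-3)³ - 4*(-3)² - 3*(-3))/(-660) = (-10 - 27 - 4*9 + 9)*(-1/660) = (-10 - 27 - 36 + 9)*(-1/660) = -64*(-1/660) = 16/165)
431144 - x(-19) = 431144 - 1*16/165 = 431144 - 16/165 = 71138744/165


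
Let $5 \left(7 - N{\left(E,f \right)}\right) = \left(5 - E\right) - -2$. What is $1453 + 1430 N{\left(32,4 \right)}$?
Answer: $18613$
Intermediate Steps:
$N{\left(E,f \right)} = \frac{28}{5} + \frac{E}{5}$ ($N{\left(E,f \right)} = 7 - \frac{\left(5 - E\right) - -2}{5} = 7 - \frac{\left(5 - E\right) + 2}{5} = 7 - \frac{7 - E}{5} = 7 + \left(- \frac{7}{5} + \frac{E}{5}\right) = \frac{28}{5} + \frac{E}{5}$)
$1453 + 1430 N{\left(32,4 \right)} = 1453 + 1430 \left(\frac{28}{5} + \frac{1}{5} \cdot 32\right) = 1453 + 1430 \left(\frac{28}{5} + \frac{32}{5}\right) = 1453 + 1430 \cdot 12 = 1453 + 17160 = 18613$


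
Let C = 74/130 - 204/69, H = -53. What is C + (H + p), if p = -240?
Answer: -441604/1495 ≈ -295.39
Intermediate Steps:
C = -3569/1495 (C = 74*(1/130) - 204*1/69 = 37/65 - 68/23 = -3569/1495 ≈ -2.3873)
C + (H + p) = -3569/1495 + (-53 - 240) = -3569/1495 - 293 = -441604/1495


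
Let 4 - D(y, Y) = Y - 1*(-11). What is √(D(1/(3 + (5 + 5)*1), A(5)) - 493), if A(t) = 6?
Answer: I*√506 ≈ 22.494*I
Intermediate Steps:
D(y, Y) = -7 - Y (D(y, Y) = 4 - (Y - 1*(-11)) = 4 - (Y + 11) = 4 - (11 + Y) = 4 + (-11 - Y) = -7 - Y)
√(D(1/(3 + (5 + 5)*1), A(5)) - 493) = √((-7 - 1*6) - 493) = √((-7 - 6) - 493) = √(-13 - 493) = √(-506) = I*√506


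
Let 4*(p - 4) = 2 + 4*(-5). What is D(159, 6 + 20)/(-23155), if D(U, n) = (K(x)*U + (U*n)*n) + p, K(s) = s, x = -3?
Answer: -214013/46310 ≈ -4.6213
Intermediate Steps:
p = -½ (p = 4 + (2 + 4*(-5))/4 = 4 + (2 - 20)/4 = 4 + (¼)*(-18) = 4 - 9/2 = -½ ≈ -0.50000)
D(U, n) = -½ - 3*U + U*n² (D(U, n) = (-3*U + (U*n)*n) - ½ = (-3*U + U*n²) - ½ = -½ - 3*U + U*n²)
D(159, 6 + 20)/(-23155) = (-½ - 3*159 + 159*(6 + 20)²)/(-23155) = (-½ - 477 + 159*26²)*(-1/23155) = (-½ - 477 + 159*676)*(-1/23155) = (-½ - 477 + 107484)*(-1/23155) = (214013/2)*(-1/23155) = -214013/46310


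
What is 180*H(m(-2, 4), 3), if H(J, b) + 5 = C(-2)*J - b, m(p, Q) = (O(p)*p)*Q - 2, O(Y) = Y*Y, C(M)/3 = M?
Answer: 35280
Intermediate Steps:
C(M) = 3*M
O(Y) = Y²
m(p, Q) = -2 + Q*p³ (m(p, Q) = (p²*p)*Q - 2 = p³*Q - 2 = Q*p³ - 2 = -2 + Q*p³)
H(J, b) = -5 - b - 6*J (H(J, b) = -5 + ((3*(-2))*J - b) = -5 + (-6*J - b) = -5 + (-b - 6*J) = -5 - b - 6*J)
180*H(m(-2, 4), 3) = 180*(-5 - 1*3 - 6*(-2 + 4*(-2)³)) = 180*(-5 - 3 - 6*(-2 + 4*(-8))) = 180*(-5 - 3 - 6*(-2 - 32)) = 180*(-5 - 3 - 6*(-34)) = 180*(-5 - 3 + 204) = 180*196 = 35280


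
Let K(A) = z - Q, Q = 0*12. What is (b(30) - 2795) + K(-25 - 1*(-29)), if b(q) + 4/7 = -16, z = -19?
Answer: -19814/7 ≈ -2830.6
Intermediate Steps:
b(q) = -116/7 (b(q) = -4/7 - 16 = -116/7)
Q = 0
K(A) = -19 (K(A) = -19 - 1*0 = -19 + 0 = -19)
(b(30) - 2795) + K(-25 - 1*(-29)) = (-116/7 - 2795) - 19 = -19681/7 - 19 = -19814/7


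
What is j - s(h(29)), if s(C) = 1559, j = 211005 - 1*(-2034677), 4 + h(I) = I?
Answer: 2244123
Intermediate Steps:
h(I) = -4 + I
j = 2245682 (j = 211005 + 2034677 = 2245682)
j - s(h(29)) = 2245682 - 1*1559 = 2245682 - 1559 = 2244123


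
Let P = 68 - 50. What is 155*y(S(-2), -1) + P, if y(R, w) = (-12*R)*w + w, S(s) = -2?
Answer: -3857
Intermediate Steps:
y(R, w) = w - 12*R*w (y(R, w) = -12*R*w + w = w - 12*R*w)
P = 18
155*y(S(-2), -1) + P = 155*(-(1 - 12*(-2))) + 18 = 155*(-(1 + 24)) + 18 = 155*(-1*25) + 18 = 155*(-25) + 18 = -3875 + 18 = -3857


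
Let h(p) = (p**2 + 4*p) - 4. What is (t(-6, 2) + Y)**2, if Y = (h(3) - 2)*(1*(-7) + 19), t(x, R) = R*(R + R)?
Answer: 35344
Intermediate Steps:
h(p) = -4 + p**2 + 4*p
t(x, R) = 2*R**2 (t(x, R) = R*(2*R) = 2*R**2)
Y = 180 (Y = ((-4 + 3**2 + 4*3) - 2)*(1*(-7) + 19) = ((-4 + 9 + 12) - 2)*(-7 + 19) = (17 - 2)*12 = 15*12 = 180)
(t(-6, 2) + Y)**2 = (2*2**2 + 180)**2 = (2*4 + 180)**2 = (8 + 180)**2 = 188**2 = 35344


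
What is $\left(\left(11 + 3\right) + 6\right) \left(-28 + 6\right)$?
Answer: $-440$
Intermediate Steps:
$\left(\left(11 + 3\right) + 6\right) \left(-28 + 6\right) = \left(14 + 6\right) \left(-22\right) = 20 \left(-22\right) = -440$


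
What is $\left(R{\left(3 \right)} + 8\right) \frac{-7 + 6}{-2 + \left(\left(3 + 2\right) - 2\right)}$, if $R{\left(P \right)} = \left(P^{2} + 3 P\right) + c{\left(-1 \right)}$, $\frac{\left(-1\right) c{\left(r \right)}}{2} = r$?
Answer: $-28$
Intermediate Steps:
$c{\left(r \right)} = - 2 r$
$R{\left(P \right)} = 2 + P^{2} + 3 P$ ($R{\left(P \right)} = \left(P^{2} + 3 P\right) - -2 = \left(P^{2} + 3 P\right) + 2 = 2 + P^{2} + 3 P$)
$\left(R{\left(3 \right)} + 8\right) \frac{-7 + 6}{-2 + \left(\left(3 + 2\right) - 2\right)} = \left(\left(2 + 3^{2} + 3 \cdot 3\right) + 8\right) \frac{-7 + 6}{-2 + \left(\left(3 + 2\right) - 2\right)} = \left(\left(2 + 9 + 9\right) + 8\right) \left(- \frac{1}{-2 + \left(5 - 2\right)}\right) = \left(20 + 8\right) \left(- \frac{1}{-2 + 3}\right) = 28 \left(- 1^{-1}\right) = 28 \left(\left(-1\right) 1\right) = 28 \left(-1\right) = -28$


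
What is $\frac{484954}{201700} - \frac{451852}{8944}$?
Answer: $- \frac{5425069989}{112750300} \approx -48.116$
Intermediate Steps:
$\frac{484954}{201700} - \frac{451852}{8944} = 484954 \cdot \frac{1}{201700} - \frac{112963}{2236} = \frac{242477}{100850} - \frac{112963}{2236} = - \frac{5425069989}{112750300}$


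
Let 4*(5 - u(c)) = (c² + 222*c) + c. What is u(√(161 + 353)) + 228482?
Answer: 456717/2 - 223*√514/4 ≈ 2.2709e+5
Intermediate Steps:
u(c) = 5 - 223*c/4 - c²/4 (u(c) = 5 - ((c² + 222*c) + c)/4 = 5 - (c² + 223*c)/4 = 5 + (-223*c/4 - c²/4) = 5 - 223*c/4 - c²/4)
u(√(161 + 353)) + 228482 = (5 - 223*√(161 + 353)/4 - (√(161 + 353))²/4) + 228482 = (5 - 223*√514/4 - (√514)²/4) + 228482 = (5 - 223*√514/4 - ¼*514) + 228482 = (5 - 223*√514/4 - 257/2) + 228482 = (-247/2 - 223*√514/4) + 228482 = 456717/2 - 223*√514/4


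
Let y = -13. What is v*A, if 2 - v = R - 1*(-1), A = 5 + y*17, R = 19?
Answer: 3888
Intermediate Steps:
A = -216 (A = 5 - 13*17 = 5 - 221 = -216)
v = -18 (v = 2 - (19 - 1*(-1)) = 2 - (19 + 1) = 2 - 1*20 = 2 - 20 = -18)
v*A = -18*(-216) = 3888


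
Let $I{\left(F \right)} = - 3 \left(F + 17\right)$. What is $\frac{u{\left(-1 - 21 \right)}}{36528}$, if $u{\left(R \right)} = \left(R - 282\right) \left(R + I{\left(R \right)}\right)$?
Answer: $\frac{133}{2283} \approx 0.058257$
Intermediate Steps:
$I{\left(F \right)} = -51 - 3 F$ ($I{\left(F \right)} = - 3 \left(17 + F\right) = -51 - 3 F$)
$u{\left(R \right)} = \left(-282 + R\right) \left(-51 - 2 R\right)$ ($u{\left(R \right)} = \left(R - 282\right) \left(R - \left(51 + 3 R\right)\right) = \left(-282 + R\right) \left(-51 - 2 R\right)$)
$\frac{u{\left(-1 - 21 \right)}}{36528} = \frac{14382 - 2 \left(-1 - 21\right)^{2} + 513 \left(-1 - 21\right)}{36528} = \left(14382 - 2 \left(-1 - 21\right)^{2} + 513 \left(-1 - 21\right)\right) \frac{1}{36528} = \left(14382 - 2 \left(-22\right)^{2} + 513 \left(-22\right)\right) \frac{1}{36528} = \left(14382 - 968 - 11286\right) \frac{1}{36528} = 2128 \cdot \frac{1}{36528} = \frac{133}{2283}$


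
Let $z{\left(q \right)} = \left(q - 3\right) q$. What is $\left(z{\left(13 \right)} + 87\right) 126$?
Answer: $27342$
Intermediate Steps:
$z{\left(q \right)} = q \left(-3 + q\right)$ ($z{\left(q \right)} = \left(-3 + q\right) q = q \left(-3 + q\right)$)
$\left(z{\left(13 \right)} + 87\right) 126 = \left(13 \left(-3 + 13\right) + 87\right) 126 = \left(13 \cdot 10 + 87\right) 126 = \left(130 + 87\right) 126 = 217 \cdot 126 = 27342$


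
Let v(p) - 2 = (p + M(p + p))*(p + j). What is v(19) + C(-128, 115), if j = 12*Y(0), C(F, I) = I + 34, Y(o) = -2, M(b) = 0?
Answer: 56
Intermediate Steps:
C(F, I) = 34 + I
j = -24 (j = 12*(-2) = -24)
v(p) = 2 + p*(-24 + p) (v(p) = 2 + (p + 0)*(p - 24) = 2 + p*(-24 + p))
v(19) + C(-128, 115) = (2 + 19**2 - 24*19) + (34 + 115) = (2 + 361 - 456) + 149 = -93 + 149 = 56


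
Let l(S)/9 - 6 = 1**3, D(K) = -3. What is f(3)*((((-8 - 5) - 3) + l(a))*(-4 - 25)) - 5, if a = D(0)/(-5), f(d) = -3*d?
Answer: 12262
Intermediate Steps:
a = 3/5 (a = -3/(-5) = -3*(-1/5) = 3/5 ≈ 0.60000)
l(S) = 63 (l(S) = 54 + 9*1**3 = 54 + 9*1 = 54 + 9 = 63)
f(3)*((((-8 - 5) - 3) + l(a))*(-4 - 25)) - 5 = (-3*3)*((((-8 - 5) - 3) + 63)*(-4 - 25)) - 5 = -9*((-13 - 3) + 63)*(-29) - 5 = -9*(-16 + 63)*(-29) - 5 = -423*(-29) - 5 = -9*(-1363) - 5 = 12267 - 5 = 12262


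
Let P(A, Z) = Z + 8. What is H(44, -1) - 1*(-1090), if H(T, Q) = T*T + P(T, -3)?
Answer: 3031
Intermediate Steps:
P(A, Z) = 8 + Z
H(T, Q) = 5 + T² (H(T, Q) = T*T + (8 - 3) = T² + 5 = 5 + T²)
H(44, -1) - 1*(-1090) = (5 + 44²) - 1*(-1090) = (5 + 1936) + 1090 = 1941 + 1090 = 3031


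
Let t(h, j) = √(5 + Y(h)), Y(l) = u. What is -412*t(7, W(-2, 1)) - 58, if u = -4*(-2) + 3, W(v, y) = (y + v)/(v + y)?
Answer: -1706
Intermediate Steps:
W(v, y) = 1 (W(v, y) = (v + y)/(v + y) = 1)
u = 11 (u = 8 + 3 = 11)
Y(l) = 11
t(h, j) = 4 (t(h, j) = √(5 + 11) = √16 = 4)
-412*t(7, W(-2, 1)) - 58 = -412*4 - 58 = -103*16 - 58 = -1648 - 58 = -1706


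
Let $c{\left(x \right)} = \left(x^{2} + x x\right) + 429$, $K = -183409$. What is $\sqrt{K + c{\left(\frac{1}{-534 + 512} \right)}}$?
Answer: $\frac{i \sqrt{88562318}}{22} \approx 427.76 i$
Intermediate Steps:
$c{\left(x \right)} = 429 + 2 x^{2}$ ($c{\left(x \right)} = \left(x^{2} + x^{2}\right) + 429 = 2 x^{2} + 429 = 429 + 2 x^{2}$)
$\sqrt{K + c{\left(\frac{1}{-534 + 512} \right)}} = \sqrt{-183409 + \left(429 + 2 \left(\frac{1}{-534 + 512}\right)^{2}\right)} = \sqrt{-183409 + \left(429 + 2 \left(\frac{1}{-22}\right)^{2}\right)} = \sqrt{-183409 + \left(429 + 2 \left(- \frac{1}{22}\right)^{2}\right)} = \sqrt{-183409 + \left(429 + 2 \cdot \frac{1}{484}\right)} = \sqrt{-183409 + \left(429 + \frac{1}{242}\right)} = \sqrt{-183409 + \frac{103819}{242}} = \sqrt{- \frac{44281159}{242}} = \frac{i \sqrt{88562318}}{22}$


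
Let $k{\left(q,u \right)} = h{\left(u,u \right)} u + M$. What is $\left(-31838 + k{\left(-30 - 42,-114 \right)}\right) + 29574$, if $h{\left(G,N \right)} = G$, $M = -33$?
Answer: $10699$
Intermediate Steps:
$k{\left(q,u \right)} = -33 + u^{2}$ ($k{\left(q,u \right)} = u u - 33 = u^{2} - 33 = -33 + u^{2}$)
$\left(-31838 + k{\left(-30 - 42,-114 \right)}\right) + 29574 = \left(-31838 - \left(33 - \left(-114\right)^{2}\right)\right) + 29574 = \left(-31838 + \left(-33 + 12996\right)\right) + 29574 = \left(-31838 + 12963\right) + 29574 = -18875 + 29574 = 10699$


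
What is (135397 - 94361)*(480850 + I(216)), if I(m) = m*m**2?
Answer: 433280493656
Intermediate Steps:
I(m) = m**3
(135397 - 94361)*(480850 + I(216)) = (135397 - 94361)*(480850 + 216**3) = 41036*(480850 + 10077696) = 41036*10558546 = 433280493656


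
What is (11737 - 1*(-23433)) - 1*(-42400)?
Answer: 77570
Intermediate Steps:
(11737 - 1*(-23433)) - 1*(-42400) = (11737 + 23433) + 42400 = 35170 + 42400 = 77570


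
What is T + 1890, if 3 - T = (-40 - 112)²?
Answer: -21211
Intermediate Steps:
T = -23101 (T = 3 - (-40 - 112)² = 3 - 1*(-152)² = 3 - 1*23104 = 3 - 23104 = -23101)
T + 1890 = -23101 + 1890 = -21211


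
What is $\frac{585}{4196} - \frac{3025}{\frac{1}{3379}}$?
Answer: $- \frac{42889308515}{4196} \approx -1.0221 \cdot 10^{7}$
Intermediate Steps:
$\frac{585}{4196} - \frac{3025}{\frac{1}{3379}} = 585 \cdot \frac{1}{4196} - 3025 \frac{1}{\frac{1}{3379}} = \frac{585}{4196} - 10221475 = - \frac{42889308515}{4196}$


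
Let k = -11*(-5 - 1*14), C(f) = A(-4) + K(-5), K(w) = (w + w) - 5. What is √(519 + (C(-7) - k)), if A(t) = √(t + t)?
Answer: √(295 + 2*I*√2) ≈ 17.176 + 0.08234*I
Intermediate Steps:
A(t) = √2*√t (A(t) = √(2*t) = √2*√t)
K(w) = -5 + 2*w (K(w) = 2*w - 5 = -5 + 2*w)
C(f) = -15 + 2*I*√2 (C(f) = √2*√(-4) + (-5 + 2*(-5)) = √2*(2*I) + (-5 - 10) = 2*I*√2 - 15 = -15 + 2*I*√2)
k = 209 (k = -11*(-5 - 14) = -11*(-19) = 209)
√(519 + (C(-7) - k)) = √(519 + ((-15 + 2*I*√2) - 1*209)) = √(519 + ((-15 + 2*I*√2) - 209)) = √(519 + (-224 + 2*I*√2)) = √(295 + 2*I*√2)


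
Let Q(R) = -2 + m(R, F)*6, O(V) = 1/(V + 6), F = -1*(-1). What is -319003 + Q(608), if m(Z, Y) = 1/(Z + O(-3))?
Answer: -582184107/1825 ≈ -3.1901e+5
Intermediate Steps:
F = 1
O(V) = 1/(6 + V)
m(Z, Y) = 1/(1/3 + Z) (m(Z, Y) = 1/(Z + 1/(6 - 3)) = 1/(Z + 1/3) = 1/(1/3 + Z))
Q(R) = -2 + 18/(1 + 3*R) (Q(R) = -2 + (3/(1 + 3*R))*6 = -2 + 18/(1 + 3*R))
-319003 + Q(608) = -319003 + 2*(8 - 3*608)/(1 + 3*608) = -319003 + 2*(8 - 1824)/(1 + 1824) = -319003 + 2*(-1816)/1825 = -319003 + 2*(1/1825)*(-1816) = -319003 - 3632/1825 = -582184107/1825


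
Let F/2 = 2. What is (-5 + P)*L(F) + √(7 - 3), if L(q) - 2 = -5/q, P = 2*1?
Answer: -¼ ≈ -0.25000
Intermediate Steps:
F = 4 (F = 2*2 = 4)
P = 2
L(q) = 2 - 5/q
(-5 + P)*L(F) + √(7 - 3) = (-5 + 2)*(2 - 5/4) + √(7 - 3) = -3*(2 - 5*¼) + √4 = -3*(2 - 5/4) + 2 = -3*¾ + 2 = -9/4 + 2 = -¼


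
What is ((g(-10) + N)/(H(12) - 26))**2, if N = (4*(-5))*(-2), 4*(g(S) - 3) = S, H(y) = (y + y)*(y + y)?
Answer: 6561/1210000 ≈ 0.0054223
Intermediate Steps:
H(y) = 4*y**2 (H(y) = (2*y)*(2*y) = 4*y**2)
g(S) = 3 + S/4
N = 40 (N = -20*(-2) = 40)
((g(-10) + N)/(H(12) - 26))**2 = (((3 + (1/4)*(-10)) + 40)/(4*12**2 - 26))**2 = (((3 - 5/2) + 40)/(4*144 - 26))**2 = ((1/2 + 40)/(576 - 26))**2 = ((81/2)/550)**2 = ((81/2)*(1/550))**2 = (81/1100)**2 = 6561/1210000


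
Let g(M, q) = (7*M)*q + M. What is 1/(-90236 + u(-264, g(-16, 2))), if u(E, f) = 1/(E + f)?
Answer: -504/45478945 ≈ -1.1082e-5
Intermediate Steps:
g(M, q) = M + 7*M*q (g(M, q) = 7*M*q + M = M + 7*M*q)
1/(-90236 + u(-264, g(-16, 2))) = 1/(-90236 + 1/(-264 - 16*(1 + 7*2))) = 1/(-90236 + 1/(-264 - 16*(1 + 14))) = 1/(-90236 + 1/(-264 - 16*15)) = 1/(-90236 + 1/(-264 - 240)) = 1/(-90236 + 1/(-504)) = 1/(-90236 - 1/504) = 1/(-45478945/504) = -504/45478945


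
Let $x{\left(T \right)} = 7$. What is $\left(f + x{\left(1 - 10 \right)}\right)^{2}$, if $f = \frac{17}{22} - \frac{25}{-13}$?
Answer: $\frac{7689529}{81796} \approx 94.009$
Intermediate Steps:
$f = \frac{771}{286}$ ($f = 17 \cdot \frac{1}{22} - - \frac{25}{13} = \frac{17}{22} + \frac{25}{13} = \frac{771}{286} \approx 2.6958$)
$\left(f + x{\left(1 - 10 \right)}\right)^{2} = \left(\frac{771}{286} + 7\right)^{2} = \left(\frac{2773}{286}\right)^{2} = \frac{7689529}{81796}$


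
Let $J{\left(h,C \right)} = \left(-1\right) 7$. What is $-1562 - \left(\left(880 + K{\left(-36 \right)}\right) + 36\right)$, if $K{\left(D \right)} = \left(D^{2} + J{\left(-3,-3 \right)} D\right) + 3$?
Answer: $-4029$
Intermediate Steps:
$J{\left(h,C \right)} = -7$
$K{\left(D \right)} = 3 + D^{2} - 7 D$ ($K{\left(D \right)} = \left(D^{2} - 7 D\right) + 3 = 3 + D^{2} - 7 D$)
$-1562 - \left(\left(880 + K{\left(-36 \right)}\right) + 36\right) = -1562 - \left(\left(880 + \left(3 + \left(-36\right)^{2} - -252\right)\right) + 36\right) = -1562 - \left(\left(880 + \left(3 + 1296 + 252\right)\right) + 36\right) = -1562 - \left(\left(880 + 1551\right) + 36\right) = -1562 - \left(2431 + 36\right) = -1562 - 2467 = -4029$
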